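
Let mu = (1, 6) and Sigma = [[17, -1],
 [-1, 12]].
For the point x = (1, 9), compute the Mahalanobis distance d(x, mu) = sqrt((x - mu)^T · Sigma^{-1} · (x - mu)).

Step 1 — centre the observation: (x - mu) = (0, 3).

Step 2 — invert Sigma. det(Sigma) = 17·12 - (-1)² = 203.
  Sigma^{-1} = (1/det) · [[d, -b], [-b, a]] = [[0.0591, 0.0049],
 [0.0049, 0.0837]].

Step 3 — form the quadratic (x - mu)^T · Sigma^{-1} · (x - mu):
  Sigma^{-1} · (x - mu) = (0.0148, 0.2512).
  (x - mu)^T · [Sigma^{-1} · (x - mu)] = (0)·(0.0148) + (3)·(0.2512) = 0.7537.

Step 4 — take square root: d = √(0.7537) ≈ 0.8682.

d(x, mu) = √(0.7537) ≈ 0.8682


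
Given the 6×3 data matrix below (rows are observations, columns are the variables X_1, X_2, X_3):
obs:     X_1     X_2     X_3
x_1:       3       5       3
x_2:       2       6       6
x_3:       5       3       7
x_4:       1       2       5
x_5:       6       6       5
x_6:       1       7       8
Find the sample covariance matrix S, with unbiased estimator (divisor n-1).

Step 1 — column means:
  mean(X_1) = (3 + 2 + 5 + 1 + 6 + 1) / 6 = 18/6 = 3
  mean(X_2) = (5 + 6 + 3 + 2 + 6 + 7) / 6 = 29/6 = 4.8333
  mean(X_3) = (3 + 6 + 7 + 5 + 5 + 8) / 6 = 34/6 = 5.6667

Step 2 — sample covariance S[i,j] = (1/(n-1)) · Σ_k (x_{k,i} - mean_i) · (x_{k,j} - mean_j), with n-1 = 5.
  S[X_1,X_1] = ((0)·(0) + (-1)·(-1) + (2)·(2) + (-2)·(-2) + (3)·(3) + (-2)·(-2)) / 5 = 22/5 = 4.4
  S[X_1,X_2] = ((0)·(0.1667) + (-1)·(1.1667) + (2)·(-1.8333) + (-2)·(-2.8333) + (3)·(1.1667) + (-2)·(2.1667)) / 5 = 0/5 = 0
  S[X_1,X_3] = ((0)·(-2.6667) + (-1)·(0.3333) + (2)·(1.3333) + (-2)·(-0.6667) + (3)·(-0.6667) + (-2)·(2.3333)) / 5 = -3/5 = -0.6
  S[X_2,X_2] = ((0.1667)·(0.1667) + (1.1667)·(1.1667) + (-1.8333)·(-1.8333) + (-2.8333)·(-2.8333) + (1.1667)·(1.1667) + (2.1667)·(2.1667)) / 5 = 18.8333/5 = 3.7667
  S[X_2,X_3] = ((0.1667)·(-2.6667) + (1.1667)·(0.3333) + (-1.8333)·(1.3333) + (-2.8333)·(-0.6667) + (1.1667)·(-0.6667) + (2.1667)·(2.3333)) / 5 = 3.6667/5 = 0.7333
  S[X_3,X_3] = ((-2.6667)·(-2.6667) + (0.3333)·(0.3333) + (1.3333)·(1.3333) + (-0.6667)·(-0.6667) + (-0.6667)·(-0.6667) + (2.3333)·(2.3333)) / 5 = 15.3333/5 = 3.0667

S is symmetric (S[j,i] = S[i,j]). Assembling:

S = [[4.4, 0, -0.6],
 [0, 3.7667, 0.7333],
 [-0.6, 0.7333, 3.0667]]


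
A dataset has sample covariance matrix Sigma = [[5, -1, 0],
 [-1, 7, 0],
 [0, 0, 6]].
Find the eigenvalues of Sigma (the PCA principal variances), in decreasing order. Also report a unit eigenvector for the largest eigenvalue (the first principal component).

Step 1 — characteristic polynomial p(λ) = det(λI - Sigma) = λ³ - tr·λ² + c_1·λ - det, where tr = trace, c_1 = sum of the principal 2×2 minors, det = det(Sigma):
  tr = 5 + 7 + 6 = 18,
  c_1 = (5·7 - (-1)²) + (5·6 - (0)²) + (7·6 - (0)²) = 34 + 30 + 42 = 106,
  det = 5·(7·6 - (0)²) - (-1)·((-1)·6 - (0)·(0)) + (0)·((-1)·(0) - 7·(0)) = 5·(42) - (-1)·(-6) + (0)·(0) = 204.
  So p(λ) = λ³ - 18λ² + 106λ - 204.
Step 2 — look for an integer root (rational root theorem: any rational root is an integer divisor of 204). Testing λ = 6:
  p(6) = 216 - 648 + 636 - 204 = 0  ✓
  Dividing out (λ - 6): p(λ) = (λ - 6)(λ² - 12λ + 34).
Step 3 — remaining eigenvalues from the quadratic λ² - 12λ + 34 = 0:
  Δ = 12² - 4·34 = 144 - 136 = 8,  λ = (12 ± √8)/2 = (12 ± 2.8284)/2 ≈ 7.4142 or 4.5858.
  Sorted: λ_1 = 7.4142,  λ_2 = 6,  λ_3 = 4.5858  (check: sum = 18 = tr ✓).

Step 4 — unit eigenvector for λ_1 ≈ 7.4142: v spans the null space of (Sigma - λ_1 I), whose rows are
  r_1 = (-2.4142, -1, 0),  r_2 = (-1, -0.4142, 0),  r_3 = (0, 0, -1.4142).
  v is orthogonal to every row, so take v ∝ r_1 × r_3 = ((-1)·(-1.4142) - (0)·(0), (0)·(0) - (-2.4142)·(-1.4142), (-2.4142)·(0) - (-1)·(0)) ≈ (1.4142, -3.4142, 0).
  Let u = (1.4142, -3.4142, 0).
  ||u|| = √((1.4142)² + (-3.4142)² + (0)²) = √(13.6569) ≈ 3.6955,  v_1 = u/||u|| ≈ (0.3827, -0.9239, 0) (||v_1|| = 1).

λ_1 = 7.4142,  λ_2 = 6,  λ_3 = 4.5858;  v_1 ≈ (0.3827, -0.9239, 0)


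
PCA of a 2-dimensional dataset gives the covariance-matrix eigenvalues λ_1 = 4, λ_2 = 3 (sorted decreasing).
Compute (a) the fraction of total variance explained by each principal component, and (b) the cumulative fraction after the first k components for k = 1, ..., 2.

Step 1 — total variance = trace(Sigma) = Σ λ_i = 4 + 3 = 7.

Step 2 — fraction explained by component i = λ_i / Σ λ:
  PC1: 4/7 = 0.5714
  PC2: 3/7 = 0.4286

Step 3 — cumulative fraction after k components = (λ_1 + ... + λ_k) / Σ λ:
  k = 1: 4/7 = 0.5714
  k = 2: (4 + 3)/7 = 7/7 = 1

Summary (fraction, with percent):

explained: PC1 0.5714 (57.14%), PC2 0.4286 (42.86%);  cumulative: 0.5714, 1


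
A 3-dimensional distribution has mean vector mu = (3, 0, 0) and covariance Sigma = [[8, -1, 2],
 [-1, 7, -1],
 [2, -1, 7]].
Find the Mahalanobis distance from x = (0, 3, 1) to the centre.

Step 1 — centre the observation: (x - mu) = (-3, 3, 1).

Step 2 — invert Sigma (cofactor / det for 3×3, or solve directly):
  Sigma^{-1} = [[0.136, 0.0142, -0.0368],
 [0.0142, 0.1473, 0.017],
 [-0.0368, 0.017, 0.1558]].

Step 3 — form the quadratic (x - mu)^T · Sigma^{-1} · (x - mu):
  Sigma^{-1} · (x - mu) = (-0.4023, 0.4164, 0.3173).
  (x - mu)^T · [Sigma^{-1} · (x - mu)] = (-3)·(-0.4023) + (3)·(0.4164) + (1)·(0.3173) = 2.7734.

Step 4 — take square root: d = √(2.7734) ≈ 1.6653.

d(x, mu) = √(2.7734) ≈ 1.6653


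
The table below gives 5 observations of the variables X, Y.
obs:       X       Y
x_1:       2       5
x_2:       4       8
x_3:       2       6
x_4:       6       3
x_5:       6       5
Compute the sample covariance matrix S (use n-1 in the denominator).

Step 1 — column means:
  mean(X) = (2 + 4 + 2 + 6 + 6) / 5 = 20/5 = 4
  mean(Y) = (5 + 8 + 6 + 3 + 5) / 5 = 27/5 = 5.4

Step 2 — sample covariance S[i,j] = (1/(n-1)) · Σ_k (x_{k,i} - mean_i) · (x_{k,j} - mean_j), with n-1 = 4.
  S[X,X] = ((-2)·(-2) + (0)·(0) + (-2)·(-2) + (2)·(2) + (2)·(2)) / 4 = 16/4 = 4
  S[X,Y] = ((-2)·(-0.4) + (0)·(2.6) + (-2)·(0.6) + (2)·(-2.4) + (2)·(-0.4)) / 4 = -6/4 = -1.5
  S[Y,Y] = ((-0.4)·(-0.4) + (2.6)·(2.6) + (0.6)·(0.6) + (-2.4)·(-2.4) + (-0.4)·(-0.4)) / 4 = 13.2/4 = 3.3

S is symmetric (S[j,i] = S[i,j]). Assembling:

S = [[4, -1.5],
 [-1.5, 3.3]]


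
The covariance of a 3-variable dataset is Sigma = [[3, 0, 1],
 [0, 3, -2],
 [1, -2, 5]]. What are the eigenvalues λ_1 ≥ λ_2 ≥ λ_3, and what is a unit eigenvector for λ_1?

Step 1 — characteristic polynomial p(λ) = det(λI - Sigma) = λ³ - tr·λ² + c_1·λ - det, where tr = trace, c_1 = sum of the principal 2×2 minors, det = det(Sigma):
  tr = 3 + 3 + 5 = 11,
  c_1 = (3·3 - (0)²) + (3·5 - (1)²) + (3·5 - (-2)²) = 9 + 14 + 11 = 34,
  det = 3·(3·5 - (-2)²) - (0)·((0)·5 - (-2)·(1)) + (1)·((0)·(-2) - 3·(1)) = 3·(11) - (0)·(2) + (1)·(-3) = 30.
  So p(λ) = λ³ - 11λ² + 34λ - 30.
Step 2 — look for an integer root (rational root theorem: any rational root is an integer divisor of 30). Testing λ = 3:
  p(3) = 27 - 99 + 102 - 30 = 0  ✓
  Dividing out (λ - 3): p(λ) = (λ - 3)(λ² - 8λ + 10).
Step 3 — remaining eigenvalues from the quadratic λ² - 8λ + 10 = 0:
  Δ = 8² - 4·10 = 64 - 40 = 24,  λ = (8 ± √24)/2 = (8 ± 4.899)/2 ≈ 6.4495 or 1.5505.
  Sorted: λ_1 = 6.4495,  λ_2 = 3,  λ_3 = 1.5505  (check: sum = 11 = tr ✓).

Step 4 — unit eigenvector for λ_1 ≈ 6.4495: v spans the null space of (Sigma - λ_1 I), whose rows are
  r_1 = (-3.4495, 0, 1),  r_2 = (0, -3.4495, -2),  r_3 = (1, -2, -1.4495).
  v is orthogonal to every row, so take v ∝ r_1 × r_2 = ((0)·(-2) - (1)·(-3.4495), (1)·(0) - (-3.4495)·(-2), (-3.4495)·(-3.4495) - (0)·(0)) ≈ (3.4495, -6.899, 11.899).
  Let u = (3.4495, -6.899, 11.899).
  ||u|| = √((3.4495)² + (-6.899)² + (11.899)²) = √(201.0806) ≈ 14.1803,  v_1 = u/||u|| ≈ (0.2433, -0.4865, 0.8391) (||v_1|| = 1).

λ_1 = 6.4495,  λ_2 = 3,  λ_3 = 1.5505;  v_1 ≈ (0.2433, -0.4865, 0.8391)


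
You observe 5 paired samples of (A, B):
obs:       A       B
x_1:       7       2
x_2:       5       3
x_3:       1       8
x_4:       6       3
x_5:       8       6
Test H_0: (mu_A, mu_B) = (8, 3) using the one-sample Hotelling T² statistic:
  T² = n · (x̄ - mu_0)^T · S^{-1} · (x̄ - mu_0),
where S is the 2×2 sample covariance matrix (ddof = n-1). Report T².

Step 1 — sample mean vector:
  mean(A) = (7 + 5 + 1 + 6 + 8) / 5 = 27/5 = 5.4
  mean(B) = (2 + 3 + 8 + 3 + 6) / 5 = 22/5 = 4.4
  x̄ = (5.4, 4.4),  deviation x̄ - mu_0 = (5.4, 4.4) - (8, 3) = (-2.6, 1.4).

Step 2 — sample covariance matrix, S[i,j] = (1/(n-1)) · Σ_k (x_{k,i} - mean_i) · (x_{k,j} - mean_j), divisor n-1 = 4:
  S[A,A] = ((1.6)·(1.6) + (-0.4)·(-0.4) + (-4.4)·(-4.4) + (0.6)·(0.6) + (2.6)·(2.6)) / 4 = 29.2/4 = 7.3
  S[A,B] = ((1.6)·(-2.4) + (-0.4)·(-1.4) + (-4.4)·(3.6) + (0.6)·(-1.4) + (2.6)·(1.6)) / 4 = -15.8/4 = -3.95
  S[B,B] = ((-2.4)·(-2.4) + (-1.4)·(-1.4) + (3.6)·(3.6) + (-1.4)·(-1.4) + (1.6)·(1.6)) / 4 = 25.2/4 = 6.3
  S = [[7.3, -3.95],
 [-3.95, 6.3]].

Step 3 — invert S. det(S) = 7.3·6.3 - (-3.95)² = 30.3875.
  S^{-1} = (1/det) · [[d, -b], [-b, a]] = [[0.2073, 0.13],
 [0.13, 0.2402]].

Step 4 — quadratic form (x̄ - mu_0)^T · S^{-1} · (x̄ - mu_0):
  S^{-1} · (x̄ - mu_0) = (-0.3571, -0.0016),
  (x̄ - mu_0)^T · [...] = (-2.6)·(-0.3571) + (1.4)·(-0.0016) = 0.926.

Step 5 — scale by n: T² = 5 · 0.926 = 4.6302.

T² ≈ 4.6302


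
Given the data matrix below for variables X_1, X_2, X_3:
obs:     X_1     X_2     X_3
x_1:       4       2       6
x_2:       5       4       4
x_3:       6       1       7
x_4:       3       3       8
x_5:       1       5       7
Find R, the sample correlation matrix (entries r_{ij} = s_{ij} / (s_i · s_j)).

Step 1 — column means:
  mean(X_1) = (4 + 5 + 6 + 3 + 1) / 5 = 19/5 = 3.8
  mean(X_2) = (2 + 4 + 1 + 3 + 5) / 5 = 15/5 = 3
  mean(X_3) = (6 + 4 + 7 + 8 + 7) / 5 = 32/5 = 6.4

Step 2 — sample variances and covariances s[i,j] = (1/(n-1)) · Σ_k (x_{k,i} - mean_i) · (x_{k,j} - mean_j), with n-1 = 4:
  s[X_1,X_1] = ((0.2)·(0.2) + (1.2)·(1.2) + (2.2)·(2.2) + (-0.8)·(-0.8) + (-2.8)·(-2.8)) / 4 = 14.8/4 = 3.7
  s[X_1,X_2] = ((0.2)·(-1) + (1.2)·(1) + (2.2)·(-2) + (-0.8)·(0) + (-2.8)·(2)) / 4 = -9/4 = -2.25
  s[X_1,X_3] = ((0.2)·(-0.4) + (1.2)·(-2.4) + (2.2)·(0.6) + (-0.8)·(1.6) + (-2.8)·(0.6)) / 4 = -4.6/4 = -1.15
  s[X_2,X_2] = ((-1)·(-1) + (1)·(1) + (-2)·(-2) + (0)·(0) + (2)·(2)) / 4 = 10/4 = 2.5
  s[X_2,X_3] = ((-1)·(-0.4) + (1)·(-2.4) + (-2)·(0.6) + (0)·(1.6) + (2)·(0.6)) / 4 = -2/4 = -0.5
  s[X_3,X_3] = ((-0.4)·(-0.4) + (-2.4)·(-2.4) + (0.6)·(0.6) + (1.6)·(1.6) + (0.6)·(0.6)) / 4 = 9.2/4 = 2.3
  Sample standard deviations s_i = √(s[i,i]):
  s(X_1) = √(3.7) = 1.9235
  s(X_2) = √(2.5) = 1.5811
  s(X_3) = √(2.3) = 1.5166

Step 3 — r_{ij} = s_{ij} / (s_i · s_j):
  r[X_1,X_1] = 1 (diagonal).
  r[X_1,X_2] = -2.25 / (1.9235 · 1.5811) = -2.25 / 3.0414 = -0.7398
  r[X_1,X_3] = -1.15 / (1.9235 · 1.5166) = -1.15 / 2.9172 = -0.3942
  r[X_2,X_2] = 1 (diagonal).
  r[X_2,X_3] = -0.5 / (1.5811 · 1.5166) = -0.5 / 2.3979 = -0.2085
  r[X_3,X_3] = 1 (diagonal).

R is symmetric with unit diagonal. Assembling:

R = [[1, -0.7398, -0.3942],
 [-0.7398, 1, -0.2085],
 [-0.3942, -0.2085, 1]]


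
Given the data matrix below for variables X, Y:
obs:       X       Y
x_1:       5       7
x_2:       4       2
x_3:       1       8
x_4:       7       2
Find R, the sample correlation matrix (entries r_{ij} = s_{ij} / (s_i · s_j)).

Step 1 — column means:
  mean(X) = (5 + 4 + 1 + 7) / 4 = 17/4 = 4.25
  mean(Y) = (7 + 2 + 8 + 2) / 4 = 19/4 = 4.75

Step 2 — sample variances and covariances s[i,j] = (1/(n-1)) · Σ_k (x_{k,i} - mean_i) · (x_{k,j} - mean_j), with n-1 = 3:
  s[X,X] = ((0.75)·(0.75) + (-0.25)·(-0.25) + (-3.25)·(-3.25) + (2.75)·(2.75)) / 3 = 18.75/3 = 6.25
  s[X,Y] = ((0.75)·(2.25) + (-0.25)·(-2.75) + (-3.25)·(3.25) + (2.75)·(-2.75)) / 3 = -15.75/3 = -5.25
  s[Y,Y] = ((2.25)·(2.25) + (-2.75)·(-2.75) + (3.25)·(3.25) + (-2.75)·(-2.75)) / 3 = 30.75/3 = 10.25
  Sample standard deviations s_i = √(s[i,i]):
  s(X) = √(6.25) = 2.5
  s(Y) = √(10.25) = 3.2016

Step 3 — r_{ij} = s_{ij} / (s_i · s_j):
  r[X,X] = 1 (diagonal).
  r[X,Y] = -5.25 / (2.5 · 3.2016) = -5.25 / 8.0039 = -0.6559
  r[Y,Y] = 1 (diagonal).

R is symmetric with unit diagonal. Assembling:

R = [[1, -0.6559],
 [-0.6559, 1]]


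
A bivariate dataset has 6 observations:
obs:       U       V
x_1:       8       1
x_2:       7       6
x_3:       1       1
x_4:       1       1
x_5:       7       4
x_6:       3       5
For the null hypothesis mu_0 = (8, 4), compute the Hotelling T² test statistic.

Step 1 — sample mean vector:
  mean(U) = (8 + 7 + 1 + 1 + 7 + 3) / 6 = 27/6 = 4.5
  mean(V) = (1 + 6 + 1 + 1 + 4 + 5) / 6 = 18/6 = 3
  x̄ = (4.5, 3),  deviation x̄ - mu_0 = (4.5, 3) - (8, 4) = (-3.5, -1).

Step 2 — sample covariance matrix, S[i,j] = (1/(n-1)) · Σ_k (x_{k,i} - mean_i) · (x_{k,j} - mean_j), divisor n-1 = 5:
  S[U,U] = ((3.5)·(3.5) + (2.5)·(2.5) + (-3.5)·(-3.5) + (-3.5)·(-3.5) + (2.5)·(2.5) + (-1.5)·(-1.5)) / 5 = 51.5/5 = 10.3
  S[U,V] = ((3.5)·(-2) + (2.5)·(3) + (-3.5)·(-2) + (-3.5)·(-2) + (2.5)·(1) + (-1.5)·(2)) / 5 = 14/5 = 2.8
  S[V,V] = ((-2)·(-2) + (3)·(3) + (-2)·(-2) + (-2)·(-2) + (1)·(1) + (2)·(2)) / 5 = 26/5 = 5.2
  S = [[10.3, 2.8],
 [2.8, 5.2]].

Step 3 — invert S. det(S) = 10.3·5.2 - (2.8)² = 45.72.
  S^{-1} = (1/det) · [[d, -b], [-b, a]] = [[0.1137, -0.0612],
 [-0.0612, 0.2253]].

Step 4 — quadratic form (x̄ - mu_0)^T · S^{-1} · (x̄ - mu_0):
  S^{-1} · (x̄ - mu_0) = (-0.3368, -0.0109),
  (x̄ - mu_0)^T · [...] = (-3.5)·(-0.3368) + (-1)·(-0.0109) = 1.1899.

Step 5 — scale by n: T² = 6 · 1.1899 = 7.1391.

T² ≈ 7.1391


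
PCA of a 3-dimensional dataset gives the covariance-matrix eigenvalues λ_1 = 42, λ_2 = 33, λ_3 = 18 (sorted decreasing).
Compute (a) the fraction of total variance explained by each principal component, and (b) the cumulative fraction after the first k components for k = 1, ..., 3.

Step 1 — total variance = trace(Sigma) = Σ λ_i = 42 + 33 + 18 = 93.

Step 2 — fraction explained by component i = λ_i / Σ λ:
  PC1: 42/93 = 0.4516
  PC2: 33/93 = 0.3548
  PC3: 18/93 = 0.1935

Step 3 — cumulative fraction after k components = (λ_1 + ... + λ_k) / Σ λ:
  k = 1: 42/93 = 0.4516
  k = 2: (42 + 33)/93 = 75/93 = 0.8065
  k = 3: (42 + 33 + 18)/93 = 93/93 = 1

Summary (fraction, with percent):

explained: PC1 0.4516 (45.16%), PC2 0.3548 (35.48%), PC3 0.1935 (19.35%);  cumulative: 0.4516, 0.8065, 1


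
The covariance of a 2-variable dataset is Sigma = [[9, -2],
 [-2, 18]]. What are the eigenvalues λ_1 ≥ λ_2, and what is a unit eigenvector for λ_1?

Step 1 — characteristic polynomial of 2×2 Sigma:
  det(Sigma - λI) = λ² - trace · λ + det = 0.
  trace = 9 + 18 = 27, det = 9·18 - (-2)² = 158.
Step 2 — discriminant:
  Δ = trace² - 4·det = 729 - 632 = 97.
Step 3 — eigenvalues:
  λ = (trace ± √Δ)/2 = (27 ± 9.8489)/2,
  λ_1 = 18.4244,  λ_2 = 8.5756.

Step 4 — unit eigenvector for λ_1: solve (Sigma - λ_1 I)v = 0. First row:
  (9 - 18.4244)·v_x + (-2)·v_y = 0, i.e. (-9.4244)·v_x + (-2)·v_y = 0,
  so v ∝ (b, λ_1 - a) = (-2, 9.4244); multiply by -1 so the first entry is positive: u = (2, -9.4244).
  ||u|| = √((2)² + (-9.4244)²) = √(92.8199) ≈ 9.6343,
  v_1 = u/||u|| ≈ (0.2076, -0.9782) (||v_1|| = 1).

λ_1 = 18.4244,  λ_2 = 8.5756;  v_1 ≈ (0.2076, -0.9782)


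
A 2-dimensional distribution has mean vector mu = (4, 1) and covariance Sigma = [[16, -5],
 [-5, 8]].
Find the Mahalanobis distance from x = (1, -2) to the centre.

Step 1 — centre the observation: (x - mu) = (-3, -3).

Step 2 — invert Sigma. det(Sigma) = 16·8 - (-5)² = 103.
  Sigma^{-1} = (1/det) · [[d, -b], [-b, a]] = [[0.0777, 0.0485],
 [0.0485, 0.1553]].

Step 3 — form the quadratic (x - mu)^T · Sigma^{-1} · (x - mu):
  Sigma^{-1} · (x - mu) = (-0.3786, -0.6117).
  (x - mu)^T · [Sigma^{-1} · (x - mu)] = (-3)·(-0.3786) + (-3)·(-0.6117) = 2.9709.

Step 4 — take square root: d = √(2.9709) ≈ 1.7236.

d(x, mu) = √(2.9709) ≈ 1.7236


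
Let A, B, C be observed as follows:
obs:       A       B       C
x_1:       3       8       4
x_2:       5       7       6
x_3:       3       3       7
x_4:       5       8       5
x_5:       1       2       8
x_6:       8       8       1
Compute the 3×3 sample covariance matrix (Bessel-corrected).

Step 1 — column means:
  mean(A) = (3 + 5 + 3 + 5 + 1 + 8) / 6 = 25/6 = 4.1667
  mean(B) = (8 + 7 + 3 + 8 + 2 + 8) / 6 = 36/6 = 6
  mean(C) = (4 + 6 + 7 + 5 + 8 + 1) / 6 = 31/6 = 5.1667

Step 2 — sample covariance S[i,j] = (1/(n-1)) · Σ_k (x_{k,i} - mean_i) · (x_{k,j} - mean_j), with n-1 = 5.
  S[A,A] = ((-1.1667)·(-1.1667) + (0.8333)·(0.8333) + (-1.1667)·(-1.1667) + (0.8333)·(0.8333) + (-3.1667)·(-3.1667) + (3.8333)·(3.8333)) / 5 = 28.8333/5 = 5.7667
  S[A,B] = ((-1.1667)·(2) + (0.8333)·(1) + (-1.1667)·(-3) + (0.8333)·(2) + (-3.1667)·(-4) + (3.8333)·(2)) / 5 = 24/5 = 4.8
  S[A,C] = ((-1.1667)·(-1.1667) + (0.8333)·(0.8333) + (-1.1667)·(1.8333) + (0.8333)·(-0.1667) + (-3.1667)·(2.8333) + (3.8333)·(-4.1667)) / 5 = -25.1667/5 = -5.0333
  S[B,B] = ((2)·(2) + (1)·(1) + (-3)·(-3) + (2)·(2) + (-4)·(-4) + (2)·(2)) / 5 = 38/5 = 7.6
  S[B,C] = ((2)·(-1.1667) + (1)·(0.8333) + (-3)·(1.8333) + (2)·(-0.1667) + (-4)·(2.8333) + (2)·(-4.1667)) / 5 = -27/5 = -5.4
  S[C,C] = ((-1.1667)·(-1.1667) + (0.8333)·(0.8333) + (1.8333)·(1.8333) + (-0.1667)·(-0.1667) + (2.8333)·(2.8333) + (-4.1667)·(-4.1667)) / 5 = 30.8333/5 = 6.1667

S is symmetric (S[j,i] = S[i,j]). Assembling:

S = [[5.7667, 4.8, -5.0333],
 [4.8, 7.6, -5.4],
 [-5.0333, -5.4, 6.1667]]


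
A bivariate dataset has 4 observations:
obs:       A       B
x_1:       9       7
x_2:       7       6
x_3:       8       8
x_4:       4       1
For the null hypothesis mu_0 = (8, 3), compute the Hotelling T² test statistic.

Step 1 — sample mean vector:
  mean(A) = (9 + 7 + 8 + 4) / 4 = 28/4 = 7
  mean(B) = (7 + 6 + 8 + 1) / 4 = 22/4 = 5.5
  x̄ = (7, 5.5),  deviation x̄ - mu_0 = (7, 5.5) - (8, 3) = (-1, 2.5).

Step 2 — sample covariance matrix, S[i,j] = (1/(n-1)) · Σ_k (x_{k,i} - mean_i) · (x_{k,j} - mean_j), divisor n-1 = 3:
  S[A,A] = ((2)·(2) + (0)·(0) + (1)·(1) + (-3)·(-3)) / 3 = 14/3 = 4.6667
  S[A,B] = ((2)·(1.5) + (0)·(0.5) + (1)·(2.5) + (-3)·(-4.5)) / 3 = 19/3 = 6.3333
  S[B,B] = ((1.5)·(1.5) + (0.5)·(0.5) + (2.5)·(2.5) + (-4.5)·(-4.5)) / 3 = 29/3 = 9.6667
  S = [[4.6667, 6.3333],
 [6.3333, 9.6667]].

Step 3 — invert S. det(S) = 4.6667·9.6667 - (6.3333)² = 5.
  S^{-1} = (1/det) · [[d, -b], [-b, a]] = [[1.9333, -1.2667],
 [-1.2667, 0.9333]].

Step 4 — quadratic form (x̄ - mu_0)^T · S^{-1} · (x̄ - mu_0):
  S^{-1} · (x̄ - mu_0) = (-5.1, 3.6),
  (x̄ - mu_0)^T · [...] = (-1)·(-5.1) + (2.5)·(3.6) = 14.1.

Step 5 — scale by n: T² = 4 · 14.1 = 56.4.

T² ≈ 56.4


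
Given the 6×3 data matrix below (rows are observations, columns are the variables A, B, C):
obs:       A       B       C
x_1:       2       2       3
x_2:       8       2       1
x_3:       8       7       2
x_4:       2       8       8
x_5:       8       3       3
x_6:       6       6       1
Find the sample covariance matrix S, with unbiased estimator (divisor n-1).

Step 1 — column means:
  mean(A) = (2 + 8 + 8 + 2 + 8 + 6) / 6 = 34/6 = 5.6667
  mean(B) = (2 + 2 + 7 + 8 + 3 + 6) / 6 = 28/6 = 4.6667
  mean(C) = (3 + 1 + 2 + 8 + 3 + 1) / 6 = 18/6 = 3

Step 2 — sample covariance S[i,j] = (1/(n-1)) · Σ_k (x_{k,i} - mean_i) · (x_{k,j} - mean_j), with n-1 = 5.
  S[A,A] = ((-3.6667)·(-3.6667) + (2.3333)·(2.3333) + (2.3333)·(2.3333) + (-3.6667)·(-3.6667) + (2.3333)·(2.3333) + (0.3333)·(0.3333)) / 5 = 43.3333/5 = 8.6667
  S[A,B] = ((-3.6667)·(-2.6667) + (2.3333)·(-2.6667) + (2.3333)·(2.3333) + (-3.6667)·(3.3333) + (2.3333)·(-1.6667) + (0.3333)·(1.3333)) / 5 = -6.6667/5 = -1.3333
  S[A,C] = ((-3.6667)·(0) + (2.3333)·(-2) + (2.3333)·(-1) + (-3.6667)·(5) + (2.3333)·(0) + (0.3333)·(-2)) / 5 = -26/5 = -5.2
  S[B,B] = ((-2.6667)·(-2.6667) + (-2.6667)·(-2.6667) + (2.3333)·(2.3333) + (3.3333)·(3.3333) + (-1.6667)·(-1.6667) + (1.3333)·(1.3333)) / 5 = 35.3333/5 = 7.0667
  S[B,C] = ((-2.6667)·(0) + (-2.6667)·(-2) + (2.3333)·(-1) + (3.3333)·(5) + (-1.6667)·(0) + (1.3333)·(-2)) / 5 = 17/5 = 3.4
  S[C,C] = ((0)·(0) + (-2)·(-2) + (-1)·(-1) + (5)·(5) + (0)·(0) + (-2)·(-2)) / 5 = 34/5 = 6.8

S is symmetric (S[j,i] = S[i,j]). Assembling:

S = [[8.6667, -1.3333, -5.2],
 [-1.3333, 7.0667, 3.4],
 [-5.2, 3.4, 6.8]]


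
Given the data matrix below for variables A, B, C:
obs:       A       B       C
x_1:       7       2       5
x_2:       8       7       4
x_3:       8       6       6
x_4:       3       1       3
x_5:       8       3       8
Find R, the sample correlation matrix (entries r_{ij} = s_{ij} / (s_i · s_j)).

Step 1 — column means:
  mean(A) = (7 + 8 + 8 + 3 + 8) / 5 = 34/5 = 6.8
  mean(B) = (2 + 7 + 6 + 1 + 3) / 5 = 19/5 = 3.8
  mean(C) = (5 + 4 + 6 + 3 + 8) / 5 = 26/5 = 5.2

Step 2 — sample variances and covariances s[i,j] = (1/(n-1)) · Σ_k (x_{k,i} - mean_i) · (x_{k,j} - mean_j), with n-1 = 4:
  s[A,A] = ((0.2)·(0.2) + (1.2)·(1.2) + (1.2)·(1.2) + (-3.8)·(-3.8) + (1.2)·(1.2)) / 4 = 18.8/4 = 4.7
  s[A,B] = ((0.2)·(-1.8) + (1.2)·(3.2) + (1.2)·(2.2) + (-3.8)·(-2.8) + (1.2)·(-0.8)) / 4 = 15.8/4 = 3.95
  s[A,C] = ((0.2)·(-0.2) + (1.2)·(-1.2) + (1.2)·(0.8) + (-3.8)·(-2.2) + (1.2)·(2.8)) / 4 = 11.2/4 = 2.8
  s[B,B] = ((-1.8)·(-1.8) + (3.2)·(3.2) + (2.2)·(2.2) + (-2.8)·(-2.8) + (-0.8)·(-0.8)) / 4 = 26.8/4 = 6.7
  s[B,C] = ((-1.8)·(-0.2) + (3.2)·(-1.2) + (2.2)·(0.8) + (-2.8)·(-2.2) + (-0.8)·(2.8)) / 4 = 2.2/4 = 0.55
  s[C,C] = ((-0.2)·(-0.2) + (-1.2)·(-1.2) + (0.8)·(0.8) + (-2.2)·(-2.2) + (2.8)·(2.8)) / 4 = 14.8/4 = 3.7
  Sample standard deviations s_i = √(s[i,i]):
  s(A) = √(4.7) = 2.1679
  s(B) = √(6.7) = 2.5884
  s(C) = √(3.7) = 1.9235

Step 3 — r_{ij} = s_{ij} / (s_i · s_j):
  r[A,A] = 1 (diagonal).
  r[A,B] = 3.95 / (2.1679 · 2.5884) = 3.95 / 5.6116 = 0.7039
  r[A,C] = 2.8 / (2.1679 · 1.9235) = 2.8 / 4.1701 = 0.6714
  r[B,B] = 1 (diagonal).
  r[B,C] = 0.55 / (2.5884 · 1.9235) = 0.55 / 4.979 = 0.1105
  r[C,C] = 1 (diagonal).

R is symmetric with unit diagonal. Assembling:

R = [[1, 0.7039, 0.6714],
 [0.7039, 1, 0.1105],
 [0.6714, 0.1105, 1]]


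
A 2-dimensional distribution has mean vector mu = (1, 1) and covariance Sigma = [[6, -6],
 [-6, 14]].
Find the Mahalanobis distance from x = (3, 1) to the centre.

Step 1 — centre the observation: (x - mu) = (2, 0).

Step 2 — invert Sigma. det(Sigma) = 6·14 - (-6)² = 48.
  Sigma^{-1} = (1/det) · [[d, -b], [-b, a]] = [[0.2917, 0.125],
 [0.125, 0.125]].

Step 3 — form the quadratic (x - mu)^T · Sigma^{-1} · (x - mu):
  Sigma^{-1} · (x - mu) = (0.5833, 0.25).
  (x - mu)^T · [Sigma^{-1} · (x - mu)] = (2)·(0.5833) + (0)·(0.25) = 1.1667.

Step 4 — take square root: d = √(1.1667) ≈ 1.0801.

d(x, mu) = √(1.1667) ≈ 1.0801


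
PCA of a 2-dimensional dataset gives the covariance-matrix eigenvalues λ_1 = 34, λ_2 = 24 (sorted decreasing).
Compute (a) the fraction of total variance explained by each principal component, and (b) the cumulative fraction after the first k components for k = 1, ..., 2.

Step 1 — total variance = trace(Sigma) = Σ λ_i = 34 + 24 = 58.

Step 2 — fraction explained by component i = λ_i / Σ λ:
  PC1: 34/58 = 0.5862
  PC2: 24/58 = 0.4138

Step 3 — cumulative fraction after k components = (λ_1 + ... + λ_k) / Σ λ:
  k = 1: 34/58 = 0.5862
  k = 2: (34 + 24)/58 = 58/58 = 1

Summary (fraction, with percent):

explained: PC1 0.5862 (58.62%), PC2 0.4138 (41.38%);  cumulative: 0.5862, 1


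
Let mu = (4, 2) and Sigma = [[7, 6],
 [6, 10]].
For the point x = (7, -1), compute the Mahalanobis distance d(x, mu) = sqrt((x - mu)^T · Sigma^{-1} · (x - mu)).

Step 1 — centre the observation: (x - mu) = (3, -3).

Step 2 — invert Sigma. det(Sigma) = 7·10 - (6)² = 34.
  Sigma^{-1} = (1/det) · [[d, -b], [-b, a]] = [[0.2941, -0.1765],
 [-0.1765, 0.2059]].

Step 3 — form the quadratic (x - mu)^T · Sigma^{-1} · (x - mu):
  Sigma^{-1} · (x - mu) = (1.4118, -1.1471).
  (x - mu)^T · [Sigma^{-1} · (x - mu)] = (3)·(1.4118) + (-3)·(-1.1471) = 7.6765.

Step 4 — take square root: d = √(7.6765) ≈ 2.7706.

d(x, mu) = √(7.6765) ≈ 2.7706


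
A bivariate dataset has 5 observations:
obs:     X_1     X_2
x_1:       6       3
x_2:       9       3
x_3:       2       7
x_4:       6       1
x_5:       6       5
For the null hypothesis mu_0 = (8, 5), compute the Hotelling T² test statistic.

Step 1 — sample mean vector:
  mean(X_1) = (6 + 9 + 2 + 6 + 6) / 5 = 29/5 = 5.8
  mean(X_2) = (3 + 3 + 7 + 1 + 5) / 5 = 19/5 = 3.8
  x̄ = (5.8, 3.8),  deviation x̄ - mu_0 = (5.8, 3.8) - (8, 5) = (-2.2, -1.2).

Step 2 — sample covariance matrix, S[i,j] = (1/(n-1)) · Σ_k (x_{k,i} - mean_i) · (x_{k,j} - mean_j), divisor n-1 = 4:
  S[X_1,X_1] = ((0.2)·(0.2) + (3.2)·(3.2) + (-3.8)·(-3.8) + (0.2)·(0.2) + (0.2)·(0.2)) / 4 = 24.8/4 = 6.2
  S[X_1,X_2] = ((0.2)·(-0.8) + (3.2)·(-0.8) + (-3.8)·(3.2) + (0.2)·(-2.8) + (0.2)·(1.2)) / 4 = -15.2/4 = -3.8
  S[X_2,X_2] = ((-0.8)·(-0.8) + (-0.8)·(-0.8) + (3.2)·(3.2) + (-2.8)·(-2.8) + (1.2)·(1.2)) / 4 = 20.8/4 = 5.2
  S = [[6.2, -3.8],
 [-3.8, 5.2]].

Step 3 — invert S. det(S) = 6.2·5.2 - (-3.8)² = 17.8.
  S^{-1} = (1/det) · [[d, -b], [-b, a]] = [[0.2921, 0.2135],
 [0.2135, 0.3483]].

Step 4 — quadratic form (x̄ - mu_0)^T · S^{-1} · (x̄ - mu_0):
  S^{-1} · (x̄ - mu_0) = (-0.8989, -0.8876),
  (x̄ - mu_0)^T · [...] = (-2.2)·(-0.8989) + (-1.2)·(-0.8876) = 3.0427.

Step 5 — scale by n: T² = 5 · 3.0427 = 15.2135.

T² ≈ 15.2135


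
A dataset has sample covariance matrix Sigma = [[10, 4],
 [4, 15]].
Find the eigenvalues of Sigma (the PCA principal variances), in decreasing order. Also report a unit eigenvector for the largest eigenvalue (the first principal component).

Step 1 — characteristic polynomial of 2×2 Sigma:
  det(Sigma - λI) = λ² - trace · λ + det = 0.
  trace = 10 + 15 = 25, det = 10·15 - (4)² = 134.
Step 2 — discriminant:
  Δ = trace² - 4·det = 625 - 536 = 89.
Step 3 — eigenvalues:
  λ = (trace ± √Δ)/2 = (25 ± 9.434)/2,
  λ_1 = 17.217,  λ_2 = 7.783.

Step 4 — unit eigenvector for λ_1: solve (Sigma - λ_1 I)v = 0. First row:
  (10 - 17.217)·v_x + (4)·v_y = 0, i.e. (-7.217)·v_x + (4)·v_y = 0,
  so v ∝ (b, λ_1 - a) = (4, 7.217) = u.
  ||u|| = √((4)² + (7.217)²) = √(68.085) ≈ 8.2514,
  v_1 = u/||u|| ≈ (0.4848, 0.8746) (||v_1|| = 1).

λ_1 = 17.217,  λ_2 = 7.783;  v_1 ≈ (0.4848, 0.8746)


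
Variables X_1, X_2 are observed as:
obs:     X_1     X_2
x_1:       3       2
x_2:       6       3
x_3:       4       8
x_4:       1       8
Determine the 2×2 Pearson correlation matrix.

Step 1 — column means:
  mean(X_1) = (3 + 6 + 4 + 1) / 4 = 14/4 = 3.5
  mean(X_2) = (2 + 3 + 8 + 8) / 4 = 21/4 = 5.25

Step 2 — sample variances and covariances s[i,j] = (1/(n-1)) · Σ_k (x_{k,i} - mean_i) · (x_{k,j} - mean_j), with n-1 = 3:
  s[X_1,X_1] = ((-0.5)·(-0.5) + (2.5)·(2.5) + (0.5)·(0.5) + (-2.5)·(-2.5)) / 3 = 13/3 = 4.3333
  s[X_1,X_2] = ((-0.5)·(-3.25) + (2.5)·(-2.25) + (0.5)·(2.75) + (-2.5)·(2.75)) / 3 = -9.5/3 = -3.1667
  s[X_2,X_2] = ((-3.25)·(-3.25) + (-2.25)·(-2.25) + (2.75)·(2.75) + (2.75)·(2.75)) / 3 = 30.75/3 = 10.25
  Sample standard deviations s_i = √(s[i,i]):
  s(X_1) = √(4.3333) = 2.0817
  s(X_2) = √(10.25) = 3.2016

Step 3 — r_{ij} = s_{ij} / (s_i · s_j):
  r[X_1,X_1] = 1 (diagonal).
  r[X_1,X_2] = -3.1667 / (2.0817 · 3.2016) = -3.1667 / 6.6646 = -0.4751
  r[X_2,X_2] = 1 (diagonal).

R is symmetric with unit diagonal. Assembling:

R = [[1, -0.4751],
 [-0.4751, 1]]


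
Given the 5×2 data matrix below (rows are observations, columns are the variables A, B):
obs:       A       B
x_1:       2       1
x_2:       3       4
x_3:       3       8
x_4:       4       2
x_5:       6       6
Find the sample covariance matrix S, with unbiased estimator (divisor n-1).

Step 1 — column means:
  mean(A) = (2 + 3 + 3 + 4 + 6) / 5 = 18/5 = 3.6
  mean(B) = (1 + 4 + 8 + 2 + 6) / 5 = 21/5 = 4.2

Step 2 — sample covariance S[i,j] = (1/(n-1)) · Σ_k (x_{k,i} - mean_i) · (x_{k,j} - mean_j), with n-1 = 4.
  S[A,A] = ((-1.6)·(-1.6) + (-0.6)·(-0.6) + (-0.6)·(-0.6) + (0.4)·(0.4) + (2.4)·(2.4)) / 4 = 9.2/4 = 2.3
  S[A,B] = ((-1.6)·(-3.2) + (-0.6)·(-0.2) + (-0.6)·(3.8) + (0.4)·(-2.2) + (2.4)·(1.8)) / 4 = 6.4/4 = 1.6
  S[B,B] = ((-3.2)·(-3.2) + (-0.2)·(-0.2) + (3.8)·(3.8) + (-2.2)·(-2.2) + (1.8)·(1.8)) / 4 = 32.8/4 = 8.2

S is symmetric (S[j,i] = S[i,j]). Assembling:

S = [[2.3, 1.6],
 [1.6, 8.2]]


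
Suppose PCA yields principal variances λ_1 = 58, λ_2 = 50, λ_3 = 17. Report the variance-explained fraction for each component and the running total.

Step 1 — total variance = trace(Sigma) = Σ λ_i = 58 + 50 + 17 = 125.

Step 2 — fraction explained by component i = λ_i / Σ λ:
  PC1: 58/125 = 0.464
  PC2: 50/125 = 0.4
  PC3: 17/125 = 0.136

Step 3 — cumulative fraction after k components = (λ_1 + ... + λ_k) / Σ λ:
  k = 1: 58/125 = 0.464
  k = 2: (58 + 50)/125 = 108/125 = 0.864
  k = 3: (58 + 50 + 17)/125 = 125/125 = 1

Summary (fraction, with percent):

explained: PC1 0.464 (46.4%), PC2 0.4 (40%), PC3 0.136 (13.6%);  cumulative: 0.464, 0.864, 1


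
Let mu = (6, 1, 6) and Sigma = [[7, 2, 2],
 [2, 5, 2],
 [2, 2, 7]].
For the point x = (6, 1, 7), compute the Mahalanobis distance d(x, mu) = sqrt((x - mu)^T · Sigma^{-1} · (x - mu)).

Step 1 — centre the observation: (x - mu) = (0, 0, 1).

Step 2 — invert Sigma (cofactor / det for 3×3, or solve directly):
  Sigma^{-1} = [[0.1676, -0.0541, -0.0324],
 [-0.0541, 0.2432, -0.0541],
 [-0.0324, -0.0541, 0.1676]].

Step 3 — form the quadratic (x - mu)^T · Sigma^{-1} · (x - mu):
  Sigma^{-1} · (x - mu) = (-0.0324, -0.0541, 0.1676).
  (x - mu)^T · [Sigma^{-1} · (x - mu)] = (0)·(-0.0324) + (0)·(-0.0541) + (1)·(0.1676) = 0.1676.

Step 4 — take square root: d = √(0.1676) ≈ 0.4094.

d(x, mu) = √(0.1676) ≈ 0.4094


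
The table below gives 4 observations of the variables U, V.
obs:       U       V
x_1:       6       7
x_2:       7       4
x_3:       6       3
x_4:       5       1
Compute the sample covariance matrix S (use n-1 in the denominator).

Step 1 — column means:
  mean(U) = (6 + 7 + 6 + 5) / 4 = 24/4 = 6
  mean(V) = (7 + 4 + 3 + 1) / 4 = 15/4 = 3.75

Step 2 — sample covariance S[i,j] = (1/(n-1)) · Σ_k (x_{k,i} - mean_i) · (x_{k,j} - mean_j), with n-1 = 3.
  S[U,U] = ((0)·(0) + (1)·(1) + (0)·(0) + (-1)·(-1)) / 3 = 2/3 = 0.6667
  S[U,V] = ((0)·(3.25) + (1)·(0.25) + (0)·(-0.75) + (-1)·(-2.75)) / 3 = 3/3 = 1
  S[V,V] = ((3.25)·(3.25) + (0.25)·(0.25) + (-0.75)·(-0.75) + (-2.75)·(-2.75)) / 3 = 18.75/3 = 6.25

S is symmetric (S[j,i] = S[i,j]). Assembling:

S = [[0.6667, 1],
 [1, 6.25]]


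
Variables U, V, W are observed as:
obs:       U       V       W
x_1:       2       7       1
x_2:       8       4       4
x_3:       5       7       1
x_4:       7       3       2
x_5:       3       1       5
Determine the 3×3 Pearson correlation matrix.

Step 1 — column means:
  mean(U) = (2 + 8 + 5 + 7 + 3) / 5 = 25/5 = 5
  mean(V) = (7 + 4 + 7 + 3 + 1) / 5 = 22/5 = 4.4
  mean(W) = (1 + 4 + 1 + 2 + 5) / 5 = 13/5 = 2.6

Step 2 — sample variances and covariances s[i,j] = (1/(n-1)) · Σ_k (x_{k,i} - mean_i) · (x_{k,j} - mean_j), with n-1 = 4:
  s[U,U] = ((-3)·(-3) + (3)·(3) + (0)·(0) + (2)·(2) + (-2)·(-2)) / 4 = 26/4 = 6.5
  s[U,V] = ((-3)·(2.6) + (3)·(-0.4) + (0)·(2.6) + (2)·(-1.4) + (-2)·(-3.4)) / 4 = -5/4 = -1.25
  s[U,W] = ((-3)·(-1.6) + (3)·(1.4) + (0)·(-1.6) + (2)·(-0.6) + (-2)·(2.4)) / 4 = 3/4 = 0.75
  s[V,V] = ((2.6)·(2.6) + (-0.4)·(-0.4) + (2.6)·(2.6) + (-1.4)·(-1.4) + (-3.4)·(-3.4)) / 4 = 27.2/4 = 6.8
  s[V,W] = ((2.6)·(-1.6) + (-0.4)·(1.4) + (2.6)·(-1.6) + (-1.4)·(-0.6) + (-3.4)·(2.4)) / 4 = -16.2/4 = -4.05
  s[W,W] = ((-1.6)·(-1.6) + (1.4)·(1.4) + (-1.6)·(-1.6) + (-0.6)·(-0.6) + (2.4)·(2.4)) / 4 = 13.2/4 = 3.3
  Sample standard deviations s_i = √(s[i,i]):
  s(U) = √(6.5) = 2.5495
  s(V) = √(6.8) = 2.6077
  s(W) = √(3.3) = 1.8166

Step 3 — r_{ij} = s_{ij} / (s_i · s_j):
  r[U,U] = 1 (diagonal).
  r[U,V] = -1.25 / (2.5495 · 2.6077) = -1.25 / 6.6483 = -0.188
  r[U,W] = 0.75 / (2.5495 · 1.8166) = 0.75 / 4.6314 = 0.1619
  r[V,V] = 1 (diagonal).
  r[V,W] = -4.05 / (2.6077 · 1.8166) = -4.05 / 4.7371 = -0.855
  r[W,W] = 1 (diagonal).

R is symmetric with unit diagonal. Assembling:

R = [[1, -0.188, 0.1619],
 [-0.188, 1, -0.855],
 [0.1619, -0.855, 1]]


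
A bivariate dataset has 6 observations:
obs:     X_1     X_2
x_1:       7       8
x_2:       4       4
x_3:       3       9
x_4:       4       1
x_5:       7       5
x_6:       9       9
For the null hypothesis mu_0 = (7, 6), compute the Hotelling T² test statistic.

Step 1 — sample mean vector:
  mean(X_1) = (7 + 4 + 3 + 4 + 7 + 9) / 6 = 34/6 = 5.6667
  mean(X_2) = (8 + 4 + 9 + 1 + 5 + 9) / 6 = 36/6 = 6
  x̄ = (5.6667, 6),  deviation x̄ - mu_0 = (5.6667, 6) - (7, 6) = (-1.3333, 0).

Step 2 — sample covariance matrix, S[i,j] = (1/(n-1)) · Σ_k (x_{k,i} - mean_i) · (x_{k,j} - mean_j), divisor n-1 = 5:
  S[X_1,X_1] = ((1.3333)·(1.3333) + (-1.6667)·(-1.6667) + (-2.6667)·(-2.6667) + (-1.6667)·(-1.6667) + (1.3333)·(1.3333) + (3.3333)·(3.3333)) / 5 = 27.3333/5 = 5.4667
  S[X_1,X_2] = ((1.3333)·(2) + (-1.6667)·(-2) + (-2.6667)·(3) + (-1.6667)·(-5) + (1.3333)·(-1) + (3.3333)·(3)) / 5 = 15/5 = 3
  S[X_2,X_2] = ((2)·(2) + (-2)·(-2) + (3)·(3) + (-5)·(-5) + (-1)·(-1) + (3)·(3)) / 5 = 52/5 = 10.4
  S = [[5.4667, 3],
 [3, 10.4]].

Step 3 — invert S. det(S) = 5.4667·10.4 - (3)² = 47.8533.
  S^{-1} = (1/det) · [[d, -b], [-b, a]] = [[0.2173, -0.0627],
 [-0.0627, 0.1142]].

Step 4 — quadratic form (x̄ - mu_0)^T · S^{-1} · (x̄ - mu_0):
  S^{-1} · (x̄ - mu_0) = (-0.2898, 0.0836),
  (x̄ - mu_0)^T · [...] = (-1.3333)·(-0.2898) + (0)·(0.0836) = 0.3864.

Step 5 — scale by n: T² = 6 · 0.3864 = 2.3182.

T² ≈ 2.3182


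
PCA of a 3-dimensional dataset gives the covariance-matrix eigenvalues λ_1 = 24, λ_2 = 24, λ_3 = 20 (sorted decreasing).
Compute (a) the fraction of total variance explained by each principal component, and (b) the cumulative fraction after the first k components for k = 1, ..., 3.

Step 1 — total variance = trace(Sigma) = Σ λ_i = 24 + 24 + 20 = 68.

Step 2 — fraction explained by component i = λ_i / Σ λ:
  PC1: 24/68 = 0.3529
  PC2: 24/68 = 0.3529
  PC3: 20/68 = 0.2941

Step 3 — cumulative fraction after k components = (λ_1 + ... + λ_k) / Σ λ:
  k = 1: 24/68 = 0.3529
  k = 2: (24 + 24)/68 = 48/68 = 0.7059
  k = 3: (24 + 24 + 20)/68 = 68/68 = 1

Summary (fraction, with percent):

explained: PC1 0.3529 (35.29%), PC2 0.3529 (35.29%), PC3 0.2941 (29.41%);  cumulative: 0.3529, 0.7059, 1


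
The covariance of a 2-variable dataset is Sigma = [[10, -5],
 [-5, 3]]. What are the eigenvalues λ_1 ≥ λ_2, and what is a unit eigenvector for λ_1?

Step 1 — characteristic polynomial of 2×2 Sigma:
  det(Sigma - λI) = λ² - trace · λ + det = 0.
  trace = 10 + 3 = 13, det = 10·3 - (-5)² = 5.
Step 2 — discriminant:
  Δ = trace² - 4·det = 169 - 20 = 149.
Step 3 — eigenvalues:
  λ = (trace ± √Δ)/2 = (13 ± 12.2066)/2,
  λ_1 = 12.6033,  λ_2 = 0.3967.

Step 4 — unit eigenvector for λ_1: solve (Sigma - λ_1 I)v = 0. First row:
  (10 - 12.6033)·v_x + (-5)·v_y = 0, i.e. (-2.6033)·v_x + (-5)·v_y = 0,
  so v ∝ (b, λ_1 - a) = (-5, 2.6033); multiply by -1 so the first entry is positive: u = (5, -2.6033).
  ||u|| = √((5)² + (-2.6033)²) = √(31.7771) ≈ 5.6371,
  v_1 = u/||u|| ≈ (0.887, -0.4618) (||v_1|| = 1).

λ_1 = 12.6033,  λ_2 = 0.3967;  v_1 ≈ (0.887, -0.4618)


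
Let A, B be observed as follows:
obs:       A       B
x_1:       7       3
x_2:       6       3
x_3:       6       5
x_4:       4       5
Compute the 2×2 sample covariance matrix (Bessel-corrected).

Step 1 — column means:
  mean(A) = (7 + 6 + 6 + 4) / 4 = 23/4 = 5.75
  mean(B) = (3 + 3 + 5 + 5) / 4 = 16/4 = 4

Step 2 — sample covariance S[i,j] = (1/(n-1)) · Σ_k (x_{k,i} - mean_i) · (x_{k,j} - mean_j), with n-1 = 3.
  S[A,A] = ((1.25)·(1.25) + (0.25)·(0.25) + (0.25)·(0.25) + (-1.75)·(-1.75)) / 3 = 4.75/3 = 1.5833
  S[A,B] = ((1.25)·(-1) + (0.25)·(-1) + (0.25)·(1) + (-1.75)·(1)) / 3 = -3/3 = -1
  S[B,B] = ((-1)·(-1) + (-1)·(-1) + (1)·(1) + (1)·(1)) / 3 = 4/3 = 1.3333

S is symmetric (S[j,i] = S[i,j]). Assembling:

S = [[1.5833, -1],
 [-1, 1.3333]]


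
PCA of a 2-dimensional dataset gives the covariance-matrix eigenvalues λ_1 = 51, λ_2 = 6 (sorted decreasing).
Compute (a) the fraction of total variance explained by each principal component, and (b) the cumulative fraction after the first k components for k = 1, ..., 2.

Step 1 — total variance = trace(Sigma) = Σ λ_i = 51 + 6 = 57.

Step 2 — fraction explained by component i = λ_i / Σ λ:
  PC1: 51/57 = 0.8947
  PC2: 6/57 = 0.1053

Step 3 — cumulative fraction after k components = (λ_1 + ... + λ_k) / Σ λ:
  k = 1: 51/57 = 0.8947
  k = 2: (51 + 6)/57 = 57/57 = 1

Summary (fraction, with percent):

explained: PC1 0.8947 (89.47%), PC2 0.1053 (10.53%);  cumulative: 0.8947, 1


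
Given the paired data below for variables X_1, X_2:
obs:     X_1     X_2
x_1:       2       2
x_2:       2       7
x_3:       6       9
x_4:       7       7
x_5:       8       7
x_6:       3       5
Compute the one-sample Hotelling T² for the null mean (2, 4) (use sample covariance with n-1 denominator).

Step 1 — sample mean vector:
  mean(X_1) = (2 + 2 + 6 + 7 + 8 + 3) / 6 = 28/6 = 4.6667
  mean(X_2) = (2 + 7 + 9 + 7 + 7 + 5) / 6 = 37/6 = 6.1667
  x̄ = (4.6667, 6.1667),  deviation x̄ - mu_0 = (4.6667, 6.1667) - (2, 4) = (2.6667, 2.1667).

Step 2 — sample covariance matrix, S[i,j] = (1/(n-1)) · Σ_k (x_{k,i} - mean_i) · (x_{k,j} - mean_j), divisor n-1 = 5:
  S[X_1,X_1] = ((-2.6667)·(-2.6667) + (-2.6667)·(-2.6667) + (1.3333)·(1.3333) + (2.3333)·(2.3333) + (3.3333)·(3.3333) + (-1.6667)·(-1.6667)) / 5 = 35.3333/5 = 7.0667
  S[X_1,X_2] = ((-2.6667)·(-4.1667) + (-2.6667)·(0.8333) + (1.3333)·(2.8333) + (2.3333)·(0.8333) + (3.3333)·(0.8333) + (-1.6667)·(-1.1667)) / 5 = 19.3333/5 = 3.8667
  S[X_2,X_2] = ((-4.1667)·(-4.1667) + (0.8333)·(0.8333) + (2.8333)·(2.8333) + (0.8333)·(0.8333) + (0.8333)·(0.8333) + (-1.1667)·(-1.1667)) / 5 = 28.8333/5 = 5.7667
  S = [[7.0667, 3.8667],
 [3.8667, 5.7667]].

Step 3 — invert S. det(S) = 7.0667·5.7667 - (3.8667)² = 25.8.
  S^{-1} = (1/det) · [[d, -b], [-b, a]] = [[0.2235, -0.1499],
 [-0.1499, 0.2739]].

Step 4 — quadratic form (x̄ - mu_0)^T · S^{-1} · (x̄ - mu_0):
  S^{-1} · (x̄ - mu_0) = (0.2713, 0.1938),
  (x̄ - mu_0)^T · [...] = (2.6667)·(0.2713) + (2.1667)·(0.1938) = 1.1434.

Step 5 — scale by n: T² = 6 · 1.1434 = 6.8605.

T² ≈ 6.8605


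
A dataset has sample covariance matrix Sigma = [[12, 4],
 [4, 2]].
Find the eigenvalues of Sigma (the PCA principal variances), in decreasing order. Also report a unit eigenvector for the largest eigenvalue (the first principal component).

Step 1 — characteristic polynomial of 2×2 Sigma:
  det(Sigma - λI) = λ² - trace · λ + det = 0.
  trace = 12 + 2 = 14, det = 12·2 - (4)² = 8.
Step 2 — discriminant:
  Δ = trace² - 4·det = 196 - 32 = 164.
Step 3 — eigenvalues:
  λ = (trace ± √Δ)/2 = (14 ± 12.8062)/2,
  λ_1 = 13.4031,  λ_2 = 0.5969.

Step 4 — unit eigenvector for λ_1: solve (Sigma - λ_1 I)v = 0. First row:
  (12 - 13.4031)·v_x + (4)·v_y = 0, i.e. (-1.4031)·v_x + (4)·v_y = 0,
  so v ∝ (b, λ_1 - a) = (4, 1.4031) = u.
  ||u|| = √((4)² + (1.4031)²) = √(17.9688) ≈ 4.239,
  v_1 = u/||u|| ≈ (0.9436, 0.331) (||v_1|| = 1).

λ_1 = 13.4031,  λ_2 = 0.5969;  v_1 ≈ (0.9436, 0.331)


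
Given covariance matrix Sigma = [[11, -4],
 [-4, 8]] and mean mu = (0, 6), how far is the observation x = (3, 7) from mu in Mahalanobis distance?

Step 1 — centre the observation: (x - mu) = (3, 1).

Step 2 — invert Sigma. det(Sigma) = 11·8 - (-4)² = 72.
  Sigma^{-1} = (1/det) · [[d, -b], [-b, a]] = [[0.1111, 0.0556],
 [0.0556, 0.1528]].

Step 3 — form the quadratic (x - mu)^T · Sigma^{-1} · (x - mu):
  Sigma^{-1} · (x - mu) = (0.3889, 0.3194).
  (x - mu)^T · [Sigma^{-1} · (x - mu)] = (3)·(0.3889) + (1)·(0.3194) = 1.4861.

Step 4 — take square root: d = √(1.4861) ≈ 1.2191.

d(x, mu) = √(1.4861) ≈ 1.2191
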